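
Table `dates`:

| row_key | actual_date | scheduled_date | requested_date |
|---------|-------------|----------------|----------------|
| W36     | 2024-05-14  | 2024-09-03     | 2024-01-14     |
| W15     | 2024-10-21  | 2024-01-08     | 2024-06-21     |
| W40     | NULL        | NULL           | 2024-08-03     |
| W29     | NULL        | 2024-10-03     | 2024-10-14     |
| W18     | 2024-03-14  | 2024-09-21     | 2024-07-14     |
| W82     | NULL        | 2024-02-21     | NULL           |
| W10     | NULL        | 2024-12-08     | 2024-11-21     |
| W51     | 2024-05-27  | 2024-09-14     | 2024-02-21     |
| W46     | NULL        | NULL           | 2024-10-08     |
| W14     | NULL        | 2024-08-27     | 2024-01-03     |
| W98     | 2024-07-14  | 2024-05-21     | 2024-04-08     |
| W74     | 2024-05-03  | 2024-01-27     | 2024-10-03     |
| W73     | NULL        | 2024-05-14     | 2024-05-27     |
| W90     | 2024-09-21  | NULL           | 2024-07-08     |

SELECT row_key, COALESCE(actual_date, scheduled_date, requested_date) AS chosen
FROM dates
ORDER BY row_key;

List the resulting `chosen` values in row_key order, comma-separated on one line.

2024-12-08, 2024-08-27, 2024-10-21, 2024-03-14, 2024-10-03, 2024-05-14, 2024-08-03, 2024-10-08, 2024-05-27, 2024-05-14, 2024-05-03, 2024-02-21, 2024-09-21, 2024-07-14

row_key=W10: actual_date=NULL, scheduled_date=2024-12-08 → 2024-12-08
row_key=W14: actual_date=NULL, scheduled_date=2024-08-27 → 2024-08-27
row_key=W15: actual_date=2024-10-21 → 2024-10-21
row_key=W18: actual_date=2024-03-14 → 2024-03-14
row_key=W29: actual_date=NULL, scheduled_date=2024-10-03 → 2024-10-03
row_key=W36: actual_date=2024-05-14 → 2024-05-14
row_key=W40: actual_date=NULL, scheduled_date=NULL, requested_date=2024-08-03 → 2024-08-03
row_key=W46: actual_date=NULL, scheduled_date=NULL, requested_date=2024-10-08 → 2024-10-08
row_key=W51: actual_date=2024-05-27 → 2024-05-27
row_key=W73: actual_date=NULL, scheduled_date=2024-05-14 → 2024-05-14
row_key=W74: actual_date=2024-05-03 → 2024-05-03
row_key=W82: actual_date=NULL, scheduled_date=2024-02-21 → 2024-02-21
row_key=W90: actual_date=2024-09-21 → 2024-09-21
row_key=W98: actual_date=2024-07-14 → 2024-07-14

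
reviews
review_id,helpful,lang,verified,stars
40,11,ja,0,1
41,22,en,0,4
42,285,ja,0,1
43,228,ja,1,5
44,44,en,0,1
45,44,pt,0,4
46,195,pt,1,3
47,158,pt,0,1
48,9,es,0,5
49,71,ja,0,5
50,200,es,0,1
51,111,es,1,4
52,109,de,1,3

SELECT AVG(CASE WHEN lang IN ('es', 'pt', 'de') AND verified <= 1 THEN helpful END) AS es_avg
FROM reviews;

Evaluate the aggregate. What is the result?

118

review_id=40: ✗
review_id=41: ✗
review_id=42: ✗
review_id=43: ✗
review_id=44: ✗
review_id=45: ✓ → 44
review_id=46: ✓ → 195
review_id=47: ✓ → 158
review_id=48: ✓ → 9
review_id=49: ✗
review_id=50: ✓ → 200
review_id=51: ✓ → 111
review_id=52: ✓ → 109
es_avg = (44 + 195 + 158 + 9 + 200 + 111 + 109) / 7 = 118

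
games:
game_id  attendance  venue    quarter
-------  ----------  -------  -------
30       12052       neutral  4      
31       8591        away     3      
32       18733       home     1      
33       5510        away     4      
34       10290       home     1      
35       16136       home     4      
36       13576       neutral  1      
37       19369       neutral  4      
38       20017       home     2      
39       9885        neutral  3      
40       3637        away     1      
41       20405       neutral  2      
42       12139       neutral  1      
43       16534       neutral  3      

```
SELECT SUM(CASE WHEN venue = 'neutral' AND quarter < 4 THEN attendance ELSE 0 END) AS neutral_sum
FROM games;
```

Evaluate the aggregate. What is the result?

game_id=30: ✗
game_id=31: ✗
game_id=32: ✗
game_id=33: ✗
game_id=34: ✗
game_id=35: ✗
game_id=36: ✓ → 13576
game_id=37: ✗
game_id=38: ✗
game_id=39: ✓ → 9885
game_id=40: ✗
game_id=41: ✓ → 20405
game_id=42: ✓ → 12139
game_id=43: ✓ → 16534
neutral_sum = 13576 + 9885 + 20405 + 12139 + 16534 = 72539

72539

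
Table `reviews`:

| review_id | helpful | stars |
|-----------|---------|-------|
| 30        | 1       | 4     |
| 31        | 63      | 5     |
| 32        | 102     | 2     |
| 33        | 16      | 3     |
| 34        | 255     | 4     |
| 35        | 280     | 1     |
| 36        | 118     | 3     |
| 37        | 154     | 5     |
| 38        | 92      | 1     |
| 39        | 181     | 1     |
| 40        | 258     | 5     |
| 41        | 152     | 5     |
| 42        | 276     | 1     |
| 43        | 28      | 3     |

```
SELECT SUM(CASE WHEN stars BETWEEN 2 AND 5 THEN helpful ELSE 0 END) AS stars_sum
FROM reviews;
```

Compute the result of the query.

1147

review_id=30: ✓ → 1
review_id=31: ✓ → 63
review_id=32: ✓ → 102
review_id=33: ✓ → 16
review_id=34: ✓ → 255
review_id=35: ✗
review_id=36: ✓ → 118
review_id=37: ✓ → 154
review_id=38: ✗
review_id=39: ✗
review_id=40: ✓ → 258
review_id=41: ✓ → 152
review_id=42: ✗
review_id=43: ✓ → 28
stars_sum = 1 + 63 + 102 + 16 + 255 + 118 + 154 + 258 + 152 + 28 = 1147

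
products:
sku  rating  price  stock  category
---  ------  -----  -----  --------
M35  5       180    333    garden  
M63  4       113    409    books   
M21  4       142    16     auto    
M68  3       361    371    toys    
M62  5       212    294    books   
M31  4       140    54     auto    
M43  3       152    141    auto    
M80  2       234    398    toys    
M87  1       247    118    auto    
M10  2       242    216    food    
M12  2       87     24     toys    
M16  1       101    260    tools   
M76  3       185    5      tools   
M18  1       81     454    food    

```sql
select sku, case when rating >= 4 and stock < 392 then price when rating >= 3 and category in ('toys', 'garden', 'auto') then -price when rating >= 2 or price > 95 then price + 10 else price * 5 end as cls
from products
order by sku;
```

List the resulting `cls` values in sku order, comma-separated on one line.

sku=M10: rating >= 2 or price > 95 → 252
sku=M12: rating >= 2 or price > 95 → 97
sku=M16: rating >= 2 or price > 95 → 111
sku=M18: ELSE → 405
sku=M21: rating >= 4 and stock < 392 → 142
sku=M31: rating >= 4 and stock < 392 → 140
sku=M35: rating >= 4 and stock < 392 → 180
sku=M43: rating >= 3 and category in ('toys', 'garden', 'auto') → -152
sku=M62: rating >= 4 and stock < 392 → 212
sku=M63: rating >= 2 or price > 95 → 123
sku=M68: rating >= 3 and category in ('toys', 'garden', 'auto') → -361
sku=M76: rating >= 2 or price > 95 → 195
sku=M80: rating >= 2 or price > 95 → 244
sku=M87: rating >= 2 or price > 95 → 257

252, 97, 111, 405, 142, 140, 180, -152, 212, 123, -361, 195, 244, 257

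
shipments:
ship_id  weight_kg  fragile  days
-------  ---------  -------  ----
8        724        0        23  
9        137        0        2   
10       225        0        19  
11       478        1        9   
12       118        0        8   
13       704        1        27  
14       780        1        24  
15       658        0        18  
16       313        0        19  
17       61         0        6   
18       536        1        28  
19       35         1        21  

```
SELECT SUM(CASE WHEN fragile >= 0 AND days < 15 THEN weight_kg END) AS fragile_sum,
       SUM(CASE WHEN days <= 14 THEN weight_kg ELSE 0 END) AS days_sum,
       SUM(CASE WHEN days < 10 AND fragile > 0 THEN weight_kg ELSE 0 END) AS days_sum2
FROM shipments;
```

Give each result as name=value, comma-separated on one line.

fragile_sum=794, days_sum=794, days_sum2=478

[fragile_sum: fragile >= 0 AND days < 15]
ship_id=8: ✗
ship_id=9: ✓ → 137
ship_id=10: ✗
ship_id=11: ✓ → 478
ship_id=12: ✓ → 118
ship_id=13: ✗
ship_id=14: ✗
ship_id=15: ✗
ship_id=16: ✗
ship_id=17: ✓ → 61
ship_id=18: ✗
ship_id=19: ✗
fragile_sum = 137 + 478 + 118 + 61 = 794
—
[days_sum: days <= 14]
ship_id=8: ✗
ship_id=9: ✓ → 137
ship_id=10: ✗
ship_id=11: ✓ → 478
ship_id=12: ✓ → 118
ship_id=13: ✗
ship_id=14: ✗
ship_id=15: ✗
ship_id=16: ✗
ship_id=17: ✓ → 61
ship_id=18: ✗
ship_id=19: ✗
days_sum = 137 + 478 + 118 + 61 = 794
—
[days_sum2: days < 10 AND fragile > 0]
ship_id=8: ✗
ship_id=9: ✗
ship_id=10: ✗
ship_id=11: ✓ → 478
ship_id=12: ✗
ship_id=13: ✗
ship_id=14: ✗
ship_id=15: ✗
ship_id=16: ✗
ship_id=17: ✗
ship_id=18: ✗
ship_id=19: ✗
days_sum2 = 478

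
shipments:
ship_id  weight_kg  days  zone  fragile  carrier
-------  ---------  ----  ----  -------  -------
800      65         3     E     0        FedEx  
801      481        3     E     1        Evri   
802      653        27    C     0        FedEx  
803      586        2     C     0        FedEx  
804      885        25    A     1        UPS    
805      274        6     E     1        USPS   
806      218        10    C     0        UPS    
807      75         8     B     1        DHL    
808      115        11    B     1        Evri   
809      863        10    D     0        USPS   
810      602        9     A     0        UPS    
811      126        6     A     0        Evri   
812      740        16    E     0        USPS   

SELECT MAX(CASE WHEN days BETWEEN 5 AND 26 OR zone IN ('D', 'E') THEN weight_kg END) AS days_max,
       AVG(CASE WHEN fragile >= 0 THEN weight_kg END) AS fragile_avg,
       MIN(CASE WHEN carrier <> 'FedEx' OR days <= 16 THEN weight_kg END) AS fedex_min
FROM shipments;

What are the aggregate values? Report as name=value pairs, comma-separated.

days_max=885, fragile_avg=437.1538461538, fedex_min=65

[days_max: days BETWEEN 5 AND 26 OR zone IN ('D', 'E')]
ship_id=800: ✓ → 65
ship_id=801: ✓ → 481
ship_id=802: ✗
ship_id=803: ✗
ship_id=804: ✓ → 885
ship_id=805: ✓ → 274
ship_id=806: ✓ → 218
ship_id=807: ✓ → 75
ship_id=808: ✓ → 115
ship_id=809: ✓ → 863
ship_id=810: ✓ → 602
ship_id=811: ✓ → 126
ship_id=812: ✓ → 740
days_max = MAX(65, 481, 885, 274, 218, 75, 115, 863, 602, 126, 740) = 885
—
[fragile_avg: fragile >= 0]
ship_id=800: ✓ → 65
ship_id=801: ✓ → 481
ship_id=802: ✓ → 653
ship_id=803: ✓ → 586
ship_id=804: ✓ → 885
ship_id=805: ✓ → 274
ship_id=806: ✓ → 218
ship_id=807: ✓ → 75
ship_id=808: ✓ → 115
ship_id=809: ✓ → 863
ship_id=810: ✓ → 602
ship_id=811: ✓ → 126
ship_id=812: ✓ → 740
fragile_avg = (65 + 481 + 653 + 586 + 885 + 274 + 218 + 75 + 115 + 863 + 602 + 126 + 740) / 13 = 437.1538461538
—
[fedex_min: carrier <> 'FedEx' OR days <= 16]
ship_id=800: ✓ → 65
ship_id=801: ✓ → 481
ship_id=802: ✗
ship_id=803: ✓ → 586
ship_id=804: ✓ → 885
ship_id=805: ✓ → 274
ship_id=806: ✓ → 218
ship_id=807: ✓ → 75
ship_id=808: ✓ → 115
ship_id=809: ✓ → 863
ship_id=810: ✓ → 602
ship_id=811: ✓ → 126
ship_id=812: ✓ → 740
fedex_min = MIN(65, 481, 586, 885, 274, 218, 75, 115, 863, 602, 126, 740) = 65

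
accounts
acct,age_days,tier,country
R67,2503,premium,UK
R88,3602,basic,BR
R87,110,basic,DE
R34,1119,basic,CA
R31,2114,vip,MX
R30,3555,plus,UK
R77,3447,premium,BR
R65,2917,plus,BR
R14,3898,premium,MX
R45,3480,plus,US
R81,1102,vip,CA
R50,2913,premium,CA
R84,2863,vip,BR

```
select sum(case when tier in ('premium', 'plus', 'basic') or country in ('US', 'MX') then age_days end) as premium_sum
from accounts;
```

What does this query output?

29658

acct=R67: ✓ → 2503
acct=R88: ✓ → 3602
acct=R87: ✓ → 110
acct=R34: ✓ → 1119
acct=R31: ✓ → 2114
acct=R30: ✓ → 3555
acct=R77: ✓ → 3447
acct=R65: ✓ → 2917
acct=R14: ✓ → 3898
acct=R45: ✓ → 3480
acct=R81: ✗
acct=R50: ✓ → 2913
acct=R84: ✗
premium_sum = 2503 + 3602 + 110 + 1119 + 2114 + 3555 + 3447 + 2917 + 3898 + 3480 + 2913 = 29658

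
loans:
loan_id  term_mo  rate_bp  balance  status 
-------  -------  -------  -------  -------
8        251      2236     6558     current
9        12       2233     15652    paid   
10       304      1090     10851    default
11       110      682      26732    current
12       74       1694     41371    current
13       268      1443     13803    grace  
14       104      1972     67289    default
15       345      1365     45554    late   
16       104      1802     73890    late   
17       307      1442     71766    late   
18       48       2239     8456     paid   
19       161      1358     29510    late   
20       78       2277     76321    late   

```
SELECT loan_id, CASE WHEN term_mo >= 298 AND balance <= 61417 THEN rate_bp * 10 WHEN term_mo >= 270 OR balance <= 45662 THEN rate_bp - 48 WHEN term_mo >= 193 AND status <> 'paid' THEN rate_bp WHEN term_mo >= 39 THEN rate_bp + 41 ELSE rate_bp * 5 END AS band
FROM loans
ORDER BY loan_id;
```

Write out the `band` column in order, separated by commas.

2188, 2185, 10900, 634, 1646, 1395, 2013, 13650, 1843, 1394, 2191, 1310, 2318

loan_id=8: term_mo >= 270 OR balance <= 45662 → 2188
loan_id=9: term_mo >= 270 OR balance <= 45662 → 2185
loan_id=10: term_mo >= 298 AND balance <= 61417 → 10900
loan_id=11: term_mo >= 270 OR balance <= 45662 → 634
loan_id=12: term_mo >= 270 OR balance <= 45662 → 1646
loan_id=13: term_mo >= 270 OR balance <= 45662 → 1395
loan_id=14: term_mo >= 39 → 2013
loan_id=15: term_mo >= 298 AND balance <= 61417 → 13650
loan_id=16: term_mo >= 39 → 1843
loan_id=17: term_mo >= 270 OR balance <= 45662 → 1394
loan_id=18: term_mo >= 270 OR balance <= 45662 → 2191
loan_id=19: term_mo >= 270 OR balance <= 45662 → 1310
loan_id=20: term_mo >= 39 → 2318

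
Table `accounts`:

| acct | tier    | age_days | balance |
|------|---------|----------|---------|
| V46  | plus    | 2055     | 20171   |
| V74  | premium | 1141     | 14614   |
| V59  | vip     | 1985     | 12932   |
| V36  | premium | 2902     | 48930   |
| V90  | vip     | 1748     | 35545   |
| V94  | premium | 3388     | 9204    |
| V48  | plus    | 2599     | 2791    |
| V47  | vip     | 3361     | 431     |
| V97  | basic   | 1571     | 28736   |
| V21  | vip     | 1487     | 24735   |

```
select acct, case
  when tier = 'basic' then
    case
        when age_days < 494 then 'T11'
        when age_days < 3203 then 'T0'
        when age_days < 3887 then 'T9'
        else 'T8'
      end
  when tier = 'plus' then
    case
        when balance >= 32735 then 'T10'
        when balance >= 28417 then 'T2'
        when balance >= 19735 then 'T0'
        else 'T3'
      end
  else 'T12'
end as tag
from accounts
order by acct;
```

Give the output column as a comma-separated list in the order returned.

T12, T12, T0, T12, T3, T12, T12, T12, T12, T0

acct=V21: tier='vip' → outer ELSE → T12
acct=V36: tier='premium' → outer ELSE → T12
acct=V46: tier='plus' → inner[balance >= 19735] → T0
acct=V47: tier='vip' → outer ELSE → T12
acct=V48: tier='plus' → inner[ELSE] → T3
acct=V59: tier='vip' → outer ELSE → T12
acct=V74: tier='premium' → outer ELSE → T12
acct=V90: tier='vip' → outer ELSE → T12
acct=V94: tier='premium' → outer ELSE → T12
acct=V97: tier='basic' → inner[age_days < 3203] → T0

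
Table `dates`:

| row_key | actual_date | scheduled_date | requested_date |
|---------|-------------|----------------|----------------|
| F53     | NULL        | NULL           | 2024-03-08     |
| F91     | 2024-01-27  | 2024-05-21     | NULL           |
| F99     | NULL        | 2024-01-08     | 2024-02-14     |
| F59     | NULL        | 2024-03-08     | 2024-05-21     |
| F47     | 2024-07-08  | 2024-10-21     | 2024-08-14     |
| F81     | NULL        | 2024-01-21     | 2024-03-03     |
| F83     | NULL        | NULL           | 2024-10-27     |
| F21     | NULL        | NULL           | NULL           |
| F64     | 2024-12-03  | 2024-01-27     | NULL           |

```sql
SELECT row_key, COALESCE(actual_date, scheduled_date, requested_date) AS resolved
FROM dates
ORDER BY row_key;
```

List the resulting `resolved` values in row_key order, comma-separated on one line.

row_key=F21: actual_date=NULL, scheduled_date=NULL, requested_date=NULL (all NULL) → NULL
row_key=F47: actual_date=2024-07-08 → 2024-07-08
row_key=F53: actual_date=NULL, scheduled_date=NULL, requested_date=2024-03-08 → 2024-03-08
row_key=F59: actual_date=NULL, scheduled_date=2024-03-08 → 2024-03-08
row_key=F64: actual_date=2024-12-03 → 2024-12-03
row_key=F81: actual_date=NULL, scheduled_date=2024-01-21 → 2024-01-21
row_key=F83: actual_date=NULL, scheduled_date=NULL, requested_date=2024-10-27 → 2024-10-27
row_key=F91: actual_date=2024-01-27 → 2024-01-27
row_key=F99: actual_date=NULL, scheduled_date=2024-01-08 → 2024-01-08

NULL, 2024-07-08, 2024-03-08, 2024-03-08, 2024-12-03, 2024-01-21, 2024-10-27, 2024-01-27, 2024-01-08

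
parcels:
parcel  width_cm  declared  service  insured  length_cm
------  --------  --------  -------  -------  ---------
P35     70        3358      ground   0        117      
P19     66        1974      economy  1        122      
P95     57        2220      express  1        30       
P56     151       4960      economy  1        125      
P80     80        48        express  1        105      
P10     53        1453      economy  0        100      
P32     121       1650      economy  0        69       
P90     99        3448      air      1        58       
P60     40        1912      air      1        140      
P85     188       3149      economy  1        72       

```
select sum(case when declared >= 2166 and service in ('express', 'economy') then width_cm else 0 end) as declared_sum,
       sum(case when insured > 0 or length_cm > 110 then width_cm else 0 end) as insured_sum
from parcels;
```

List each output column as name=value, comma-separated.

[declared_sum: declared >= 2166 and service in ('express', 'economy')]
parcel=P35: ✗
parcel=P19: ✗
parcel=P95: ✓ → 57
parcel=P56: ✓ → 151
parcel=P80: ✗
parcel=P10: ✗
parcel=P32: ✗
parcel=P90: ✗
parcel=P60: ✗
parcel=P85: ✓ → 188
declared_sum = 57 + 151 + 188 = 396
—
[insured_sum: insured > 0 or length_cm > 110]
parcel=P35: ✓ → 70
parcel=P19: ✓ → 66
parcel=P95: ✓ → 57
parcel=P56: ✓ → 151
parcel=P80: ✓ → 80
parcel=P10: ✗
parcel=P32: ✗
parcel=P90: ✓ → 99
parcel=P60: ✓ → 40
parcel=P85: ✓ → 188
insured_sum = 70 + 66 + 57 + 151 + 80 + 99 + 40 + 188 = 751

declared_sum=396, insured_sum=751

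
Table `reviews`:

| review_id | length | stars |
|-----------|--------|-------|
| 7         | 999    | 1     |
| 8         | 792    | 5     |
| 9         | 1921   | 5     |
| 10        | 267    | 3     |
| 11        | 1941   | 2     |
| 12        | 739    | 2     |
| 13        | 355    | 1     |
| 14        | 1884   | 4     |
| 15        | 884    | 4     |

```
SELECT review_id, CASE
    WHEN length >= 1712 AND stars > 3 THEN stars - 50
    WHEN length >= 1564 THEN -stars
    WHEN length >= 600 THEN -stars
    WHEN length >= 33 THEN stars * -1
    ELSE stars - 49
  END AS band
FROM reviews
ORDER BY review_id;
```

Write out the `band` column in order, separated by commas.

review_id=7: length >= 600 → -1
review_id=8: length >= 600 → -5
review_id=9: length >= 1712 AND stars > 3 → -45
review_id=10: length >= 33 → -3
review_id=11: length >= 1564 → -2
review_id=12: length >= 600 → -2
review_id=13: length >= 33 → -1
review_id=14: length >= 1712 AND stars > 3 → -46
review_id=15: length >= 600 → -4

-1, -5, -45, -3, -2, -2, -1, -46, -4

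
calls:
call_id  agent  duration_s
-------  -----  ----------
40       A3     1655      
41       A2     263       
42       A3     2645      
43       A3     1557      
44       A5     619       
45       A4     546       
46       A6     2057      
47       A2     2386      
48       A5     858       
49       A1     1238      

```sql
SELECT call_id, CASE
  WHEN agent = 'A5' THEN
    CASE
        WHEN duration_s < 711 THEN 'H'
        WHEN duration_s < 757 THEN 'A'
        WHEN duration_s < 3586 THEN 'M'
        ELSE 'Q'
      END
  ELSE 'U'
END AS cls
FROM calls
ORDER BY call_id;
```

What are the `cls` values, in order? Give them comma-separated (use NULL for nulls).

call_id=40: agent='A3' → outer ELSE → U
call_id=41: agent='A2' → outer ELSE → U
call_id=42: agent='A3' → outer ELSE → U
call_id=43: agent='A3' → outer ELSE → U
call_id=44: agent='A5' → inner[duration_s < 711] → H
call_id=45: agent='A4' → outer ELSE → U
call_id=46: agent='A6' → outer ELSE → U
call_id=47: agent='A2' → outer ELSE → U
call_id=48: agent='A5' → inner[duration_s < 3586] → M
call_id=49: agent='A1' → outer ELSE → U

U, U, U, U, H, U, U, U, M, U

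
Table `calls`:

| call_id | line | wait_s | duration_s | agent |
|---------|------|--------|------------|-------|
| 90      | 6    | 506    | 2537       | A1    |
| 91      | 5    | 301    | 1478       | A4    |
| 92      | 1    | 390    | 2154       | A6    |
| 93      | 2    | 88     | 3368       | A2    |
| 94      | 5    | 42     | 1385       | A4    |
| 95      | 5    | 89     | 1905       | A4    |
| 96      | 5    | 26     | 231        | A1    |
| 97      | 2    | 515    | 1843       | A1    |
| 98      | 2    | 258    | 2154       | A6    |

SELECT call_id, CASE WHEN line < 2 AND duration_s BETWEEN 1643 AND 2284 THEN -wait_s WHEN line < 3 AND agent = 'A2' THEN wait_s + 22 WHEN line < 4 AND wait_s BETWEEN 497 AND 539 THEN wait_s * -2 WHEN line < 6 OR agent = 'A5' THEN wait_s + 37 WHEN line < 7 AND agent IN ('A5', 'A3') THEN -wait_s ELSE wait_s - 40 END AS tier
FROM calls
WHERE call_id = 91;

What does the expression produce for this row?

338

call_id = 91: line=5, wait_s=301, duration_s=1478, agent=A4.
line < 2 AND duration_s BETWEEN 1643 AND 2284 → false
line < 3 AND agent = 'A2' → false
line < 4 AND wait_s BETWEEN 497 AND 539 → false
line < 6 OR agent = 'A5' → true → 338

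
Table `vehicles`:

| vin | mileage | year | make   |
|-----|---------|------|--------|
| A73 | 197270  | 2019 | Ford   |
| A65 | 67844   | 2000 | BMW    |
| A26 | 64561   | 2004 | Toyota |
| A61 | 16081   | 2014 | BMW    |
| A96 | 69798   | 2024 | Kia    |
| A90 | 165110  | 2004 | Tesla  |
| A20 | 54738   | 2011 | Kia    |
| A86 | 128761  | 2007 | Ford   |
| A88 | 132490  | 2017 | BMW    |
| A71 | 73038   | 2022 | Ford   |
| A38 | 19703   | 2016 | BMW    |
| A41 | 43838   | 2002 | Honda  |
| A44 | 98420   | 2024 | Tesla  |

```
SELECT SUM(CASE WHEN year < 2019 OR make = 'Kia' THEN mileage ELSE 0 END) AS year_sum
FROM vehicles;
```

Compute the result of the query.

762924

vin=A73: ✗
vin=A65: ✓ → 67844
vin=A26: ✓ → 64561
vin=A61: ✓ → 16081
vin=A96: ✓ → 69798
vin=A90: ✓ → 165110
vin=A20: ✓ → 54738
vin=A86: ✓ → 128761
vin=A88: ✓ → 132490
vin=A71: ✗
vin=A38: ✓ → 19703
vin=A41: ✓ → 43838
vin=A44: ✗
year_sum = 67844 + 64561 + 16081 + 69798 + 165110 + 54738 + 128761 + 132490 + 19703 + 43838 = 762924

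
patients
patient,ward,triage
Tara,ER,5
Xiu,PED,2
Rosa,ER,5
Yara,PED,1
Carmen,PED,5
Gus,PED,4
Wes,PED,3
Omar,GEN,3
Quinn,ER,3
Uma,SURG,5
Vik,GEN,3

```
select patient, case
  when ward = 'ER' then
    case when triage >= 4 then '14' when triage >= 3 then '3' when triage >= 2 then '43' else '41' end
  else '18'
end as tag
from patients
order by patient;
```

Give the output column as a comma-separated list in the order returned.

18, 18, 18, 3, 14, 14, 18, 18, 18, 18, 18

patient=Carmen: ward='PED' → outer ELSE → 18
patient=Gus: ward='PED' → outer ELSE → 18
patient=Omar: ward='GEN' → outer ELSE → 18
patient=Quinn: ward='ER' → inner[triage >= 3] → 3
patient=Rosa: ward='ER' → inner[triage >= 4] → 14
patient=Tara: ward='ER' → inner[triage >= 4] → 14
patient=Uma: ward='SURG' → outer ELSE → 18
patient=Vik: ward='GEN' → outer ELSE → 18
patient=Wes: ward='PED' → outer ELSE → 18
patient=Xiu: ward='PED' → outer ELSE → 18
patient=Yara: ward='PED' → outer ELSE → 18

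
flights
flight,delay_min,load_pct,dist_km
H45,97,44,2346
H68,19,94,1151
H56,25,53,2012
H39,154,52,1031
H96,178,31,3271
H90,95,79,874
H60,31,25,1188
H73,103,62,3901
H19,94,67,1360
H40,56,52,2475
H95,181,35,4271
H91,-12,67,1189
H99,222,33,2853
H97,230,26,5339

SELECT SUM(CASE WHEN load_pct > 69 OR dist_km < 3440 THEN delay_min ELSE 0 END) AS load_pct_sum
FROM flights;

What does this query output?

959

flight=H45: ✓ → 97
flight=H68: ✓ → 19
flight=H56: ✓ → 25
flight=H39: ✓ → 154
flight=H96: ✓ → 178
flight=H90: ✓ → 95
flight=H60: ✓ → 31
flight=H73: ✗
flight=H19: ✓ → 94
flight=H40: ✓ → 56
flight=H95: ✗
flight=H91: ✓ → -12
flight=H99: ✓ → 222
flight=H97: ✗
load_pct_sum = 97 + 19 + 25 + 154 + 178 + 95 + 31 + 94 + 56 + -12 + 222 = 959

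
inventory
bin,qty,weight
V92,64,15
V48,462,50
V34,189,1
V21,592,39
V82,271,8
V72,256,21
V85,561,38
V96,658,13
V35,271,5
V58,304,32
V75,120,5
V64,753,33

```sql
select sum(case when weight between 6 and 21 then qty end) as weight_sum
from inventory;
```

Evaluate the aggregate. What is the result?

bin=V92: ✓ → 64
bin=V48: ✗
bin=V34: ✗
bin=V21: ✗
bin=V82: ✓ → 271
bin=V72: ✓ → 256
bin=V85: ✗
bin=V96: ✓ → 658
bin=V35: ✗
bin=V58: ✗
bin=V75: ✗
bin=V64: ✗
weight_sum = 64 + 271 + 256 + 658 = 1249

1249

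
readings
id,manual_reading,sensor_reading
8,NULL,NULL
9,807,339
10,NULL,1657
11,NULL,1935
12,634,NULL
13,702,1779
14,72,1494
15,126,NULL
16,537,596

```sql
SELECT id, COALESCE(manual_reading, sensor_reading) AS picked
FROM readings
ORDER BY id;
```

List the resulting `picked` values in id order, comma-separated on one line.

NULL, 807, 1657, 1935, 634, 702, 72, 126, 537

id=8: manual_reading=NULL, sensor_reading=NULL (all NULL) → NULL
id=9: manual_reading=807 → 807
id=10: manual_reading=NULL, sensor_reading=1657 → 1657
id=11: manual_reading=NULL, sensor_reading=1935 → 1935
id=12: manual_reading=634 → 634
id=13: manual_reading=702 → 702
id=14: manual_reading=72 → 72
id=15: manual_reading=126 → 126
id=16: manual_reading=537 → 537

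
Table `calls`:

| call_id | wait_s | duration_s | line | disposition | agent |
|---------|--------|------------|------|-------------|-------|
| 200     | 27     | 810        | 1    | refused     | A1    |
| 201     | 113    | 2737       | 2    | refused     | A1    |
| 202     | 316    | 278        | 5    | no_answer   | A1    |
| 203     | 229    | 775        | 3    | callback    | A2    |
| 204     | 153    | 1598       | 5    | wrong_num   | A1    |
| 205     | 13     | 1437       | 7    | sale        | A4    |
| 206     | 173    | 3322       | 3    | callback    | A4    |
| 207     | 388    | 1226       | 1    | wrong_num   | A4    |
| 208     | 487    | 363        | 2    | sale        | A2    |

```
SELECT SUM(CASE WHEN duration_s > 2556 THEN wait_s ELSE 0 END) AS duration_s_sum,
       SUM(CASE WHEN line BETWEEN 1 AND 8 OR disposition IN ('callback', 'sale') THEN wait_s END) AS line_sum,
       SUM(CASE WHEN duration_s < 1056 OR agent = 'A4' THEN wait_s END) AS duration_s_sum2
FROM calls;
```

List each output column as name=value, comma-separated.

[duration_s_sum: duration_s > 2556]
call_id=200: ✗
call_id=201: ✓ → 113
call_id=202: ✗
call_id=203: ✗
call_id=204: ✗
call_id=205: ✗
call_id=206: ✓ → 173
call_id=207: ✗
call_id=208: ✗
duration_s_sum = 113 + 173 = 286
—
[line_sum: line BETWEEN 1 AND 8 OR disposition IN ('callback', 'sale')]
call_id=200: ✓ → 27
call_id=201: ✓ → 113
call_id=202: ✓ → 316
call_id=203: ✓ → 229
call_id=204: ✓ → 153
call_id=205: ✓ → 13
call_id=206: ✓ → 173
call_id=207: ✓ → 388
call_id=208: ✓ → 487
line_sum = 27 + 113 + 316 + 229 + 153 + 13 + 173 + 388 + 487 = 1899
—
[duration_s_sum2: duration_s < 1056 OR agent = 'A4']
call_id=200: ✓ → 27
call_id=201: ✗
call_id=202: ✓ → 316
call_id=203: ✓ → 229
call_id=204: ✗
call_id=205: ✓ → 13
call_id=206: ✓ → 173
call_id=207: ✓ → 388
call_id=208: ✓ → 487
duration_s_sum2 = 27 + 316 + 229 + 13 + 173 + 388 + 487 = 1633

duration_s_sum=286, line_sum=1899, duration_s_sum2=1633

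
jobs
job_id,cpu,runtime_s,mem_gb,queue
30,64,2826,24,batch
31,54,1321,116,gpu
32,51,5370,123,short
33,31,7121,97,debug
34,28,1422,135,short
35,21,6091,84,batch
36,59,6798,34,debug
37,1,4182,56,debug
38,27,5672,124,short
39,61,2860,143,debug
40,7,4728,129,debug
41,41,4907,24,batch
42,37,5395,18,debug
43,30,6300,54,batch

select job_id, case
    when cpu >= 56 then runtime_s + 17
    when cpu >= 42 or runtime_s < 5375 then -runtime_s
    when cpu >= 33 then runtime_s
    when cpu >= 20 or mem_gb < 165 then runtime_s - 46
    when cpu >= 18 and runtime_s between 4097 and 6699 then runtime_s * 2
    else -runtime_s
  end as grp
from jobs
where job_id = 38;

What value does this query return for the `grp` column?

5626

job_id = 38: cpu=27, runtime_s=5672, mem_gb=124, queue=short.
cpu >= 56 → false
cpu >= 42 or runtime_s < 5375 → false
cpu >= 33 → false
cpu >= 20 or mem_gb < 165 → true → 5626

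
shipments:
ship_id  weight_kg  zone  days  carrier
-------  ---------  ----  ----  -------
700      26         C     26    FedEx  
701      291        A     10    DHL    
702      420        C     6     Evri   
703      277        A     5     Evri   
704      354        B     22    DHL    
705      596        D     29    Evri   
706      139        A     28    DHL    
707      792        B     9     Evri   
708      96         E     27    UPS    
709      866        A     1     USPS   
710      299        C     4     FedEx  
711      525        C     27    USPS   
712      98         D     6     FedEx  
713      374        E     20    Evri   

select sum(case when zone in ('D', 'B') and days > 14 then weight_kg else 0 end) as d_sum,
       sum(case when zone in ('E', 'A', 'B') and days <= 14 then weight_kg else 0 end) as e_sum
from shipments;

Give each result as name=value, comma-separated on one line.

[d_sum: zone in ('D', 'B') and days > 14]
ship_id=700: ✗
ship_id=701: ✗
ship_id=702: ✗
ship_id=703: ✗
ship_id=704: ✓ → 354
ship_id=705: ✓ → 596
ship_id=706: ✗
ship_id=707: ✗
ship_id=708: ✗
ship_id=709: ✗
ship_id=710: ✗
ship_id=711: ✗
ship_id=712: ✗
ship_id=713: ✗
d_sum = 354 + 596 = 950
—
[e_sum: zone in ('E', 'A', 'B') and days <= 14]
ship_id=700: ✗
ship_id=701: ✓ → 291
ship_id=702: ✗
ship_id=703: ✓ → 277
ship_id=704: ✗
ship_id=705: ✗
ship_id=706: ✗
ship_id=707: ✓ → 792
ship_id=708: ✗
ship_id=709: ✓ → 866
ship_id=710: ✗
ship_id=711: ✗
ship_id=712: ✗
ship_id=713: ✗
e_sum = 291 + 277 + 792 + 866 = 2226

d_sum=950, e_sum=2226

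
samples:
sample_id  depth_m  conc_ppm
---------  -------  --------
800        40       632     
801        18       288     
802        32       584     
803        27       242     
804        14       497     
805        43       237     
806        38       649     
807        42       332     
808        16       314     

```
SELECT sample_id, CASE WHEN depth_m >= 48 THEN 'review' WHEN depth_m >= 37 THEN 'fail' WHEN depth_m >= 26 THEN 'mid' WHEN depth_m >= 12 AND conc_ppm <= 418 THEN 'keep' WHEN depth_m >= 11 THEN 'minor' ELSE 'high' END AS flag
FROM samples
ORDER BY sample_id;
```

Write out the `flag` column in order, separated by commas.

sample_id=800: depth_m >= 37 → fail
sample_id=801: depth_m >= 12 AND conc_ppm <= 418 → keep
sample_id=802: depth_m >= 26 → mid
sample_id=803: depth_m >= 26 → mid
sample_id=804: depth_m >= 11 → minor
sample_id=805: depth_m >= 37 → fail
sample_id=806: depth_m >= 37 → fail
sample_id=807: depth_m >= 37 → fail
sample_id=808: depth_m >= 12 AND conc_ppm <= 418 → keep

fail, keep, mid, mid, minor, fail, fail, fail, keep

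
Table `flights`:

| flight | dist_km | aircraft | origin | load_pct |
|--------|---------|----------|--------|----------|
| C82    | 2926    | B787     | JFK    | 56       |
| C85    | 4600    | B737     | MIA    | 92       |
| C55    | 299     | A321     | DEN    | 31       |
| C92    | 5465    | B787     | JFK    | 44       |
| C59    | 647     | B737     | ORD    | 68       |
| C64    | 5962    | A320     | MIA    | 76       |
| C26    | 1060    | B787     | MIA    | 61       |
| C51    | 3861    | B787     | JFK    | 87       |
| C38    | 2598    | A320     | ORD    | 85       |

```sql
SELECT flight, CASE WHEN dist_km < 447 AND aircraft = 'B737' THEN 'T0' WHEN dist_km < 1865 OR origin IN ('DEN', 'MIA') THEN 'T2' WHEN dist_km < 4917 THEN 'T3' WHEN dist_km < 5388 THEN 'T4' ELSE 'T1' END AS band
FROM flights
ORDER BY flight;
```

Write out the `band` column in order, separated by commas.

T2, T3, T3, T2, T2, T2, T3, T2, T1

flight=C26: dist_km < 1865 OR origin IN ('DEN', 'MIA') → T2
flight=C38: dist_km < 4917 → T3
flight=C51: dist_km < 4917 → T3
flight=C55: dist_km < 1865 OR origin IN ('DEN', 'MIA') → T2
flight=C59: dist_km < 1865 OR origin IN ('DEN', 'MIA') → T2
flight=C64: dist_km < 1865 OR origin IN ('DEN', 'MIA') → T2
flight=C82: dist_km < 4917 → T3
flight=C85: dist_km < 1865 OR origin IN ('DEN', 'MIA') → T2
flight=C92: ELSE → T1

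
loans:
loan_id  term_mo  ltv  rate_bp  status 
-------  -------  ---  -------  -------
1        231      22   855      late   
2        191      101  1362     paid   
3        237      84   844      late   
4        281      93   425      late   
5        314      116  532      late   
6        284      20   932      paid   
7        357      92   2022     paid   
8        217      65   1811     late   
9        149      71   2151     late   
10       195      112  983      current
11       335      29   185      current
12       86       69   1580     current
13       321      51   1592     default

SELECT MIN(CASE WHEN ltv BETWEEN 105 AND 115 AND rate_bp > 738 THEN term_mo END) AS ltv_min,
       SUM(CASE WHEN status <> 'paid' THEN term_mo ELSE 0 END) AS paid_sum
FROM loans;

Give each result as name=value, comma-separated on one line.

[ltv_min: ltv BETWEEN 105 AND 115 AND rate_bp > 738]
loan_id=1: ✗
loan_id=2: ✗
loan_id=3: ✗
loan_id=4: ✗
loan_id=5: ✗
loan_id=6: ✗
loan_id=7: ✗
loan_id=8: ✗
loan_id=9: ✗
loan_id=10: ✓ → 195
loan_id=11: ✗
loan_id=12: ✗
loan_id=13: ✗
ltv_min = MIN(195) = 195
—
[paid_sum: status <> 'paid']
loan_id=1: ✓ → 231
loan_id=2: ✗
loan_id=3: ✓ → 237
loan_id=4: ✓ → 281
loan_id=5: ✓ → 314
loan_id=6: ✗
loan_id=7: ✗
loan_id=8: ✓ → 217
loan_id=9: ✓ → 149
loan_id=10: ✓ → 195
loan_id=11: ✓ → 335
loan_id=12: ✓ → 86
loan_id=13: ✓ → 321
paid_sum = 231 + 237 + 281 + 314 + 217 + 149 + 195 + 335 + 86 + 321 = 2366

ltv_min=195, paid_sum=2366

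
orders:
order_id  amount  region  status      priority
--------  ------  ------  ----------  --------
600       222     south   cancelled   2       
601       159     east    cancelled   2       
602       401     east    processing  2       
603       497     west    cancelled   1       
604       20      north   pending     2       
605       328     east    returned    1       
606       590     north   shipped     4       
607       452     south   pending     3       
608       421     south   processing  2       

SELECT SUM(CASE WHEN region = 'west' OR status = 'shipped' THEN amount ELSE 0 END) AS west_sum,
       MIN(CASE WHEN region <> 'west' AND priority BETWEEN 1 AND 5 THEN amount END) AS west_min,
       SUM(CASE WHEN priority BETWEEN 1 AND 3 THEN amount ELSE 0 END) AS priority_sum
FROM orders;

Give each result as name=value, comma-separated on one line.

[west_sum: region = 'west' OR status = 'shipped']
order_id=600: ✗
order_id=601: ✗
order_id=602: ✗
order_id=603: ✓ → 497
order_id=604: ✗
order_id=605: ✗
order_id=606: ✓ → 590
order_id=607: ✗
order_id=608: ✗
west_sum = 497 + 590 = 1087
—
[west_min: region <> 'west' AND priority BETWEEN 1 AND 5]
order_id=600: ✓ → 222
order_id=601: ✓ → 159
order_id=602: ✓ → 401
order_id=603: ✗
order_id=604: ✓ → 20
order_id=605: ✓ → 328
order_id=606: ✓ → 590
order_id=607: ✓ → 452
order_id=608: ✓ → 421
west_min = MIN(222, 159, 401, 20, 328, 590, 452, 421) = 20
—
[priority_sum: priority BETWEEN 1 AND 3]
order_id=600: ✓ → 222
order_id=601: ✓ → 159
order_id=602: ✓ → 401
order_id=603: ✓ → 497
order_id=604: ✓ → 20
order_id=605: ✓ → 328
order_id=606: ✗
order_id=607: ✓ → 452
order_id=608: ✓ → 421
priority_sum = 222 + 159 + 401 + 497 + 20 + 328 + 452 + 421 = 2500

west_sum=1087, west_min=20, priority_sum=2500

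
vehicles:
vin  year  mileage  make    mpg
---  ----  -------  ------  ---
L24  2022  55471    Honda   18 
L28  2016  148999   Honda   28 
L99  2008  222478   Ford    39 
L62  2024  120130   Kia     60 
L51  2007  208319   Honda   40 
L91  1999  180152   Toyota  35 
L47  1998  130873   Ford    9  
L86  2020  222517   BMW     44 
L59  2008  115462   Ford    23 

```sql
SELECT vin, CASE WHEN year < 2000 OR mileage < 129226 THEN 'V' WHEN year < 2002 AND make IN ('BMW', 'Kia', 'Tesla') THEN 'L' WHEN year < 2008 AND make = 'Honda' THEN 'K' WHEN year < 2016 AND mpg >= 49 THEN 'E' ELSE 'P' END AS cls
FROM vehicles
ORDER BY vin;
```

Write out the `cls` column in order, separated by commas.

vin=L24: year < 2000 OR mileage < 129226 → V
vin=L28: ELSE → P
vin=L47: year < 2000 OR mileage < 129226 → V
vin=L51: year < 2008 AND make = 'Honda' → K
vin=L59: year < 2000 OR mileage < 129226 → V
vin=L62: year < 2000 OR mileage < 129226 → V
vin=L86: ELSE → P
vin=L91: year < 2000 OR mileage < 129226 → V
vin=L99: ELSE → P

V, P, V, K, V, V, P, V, P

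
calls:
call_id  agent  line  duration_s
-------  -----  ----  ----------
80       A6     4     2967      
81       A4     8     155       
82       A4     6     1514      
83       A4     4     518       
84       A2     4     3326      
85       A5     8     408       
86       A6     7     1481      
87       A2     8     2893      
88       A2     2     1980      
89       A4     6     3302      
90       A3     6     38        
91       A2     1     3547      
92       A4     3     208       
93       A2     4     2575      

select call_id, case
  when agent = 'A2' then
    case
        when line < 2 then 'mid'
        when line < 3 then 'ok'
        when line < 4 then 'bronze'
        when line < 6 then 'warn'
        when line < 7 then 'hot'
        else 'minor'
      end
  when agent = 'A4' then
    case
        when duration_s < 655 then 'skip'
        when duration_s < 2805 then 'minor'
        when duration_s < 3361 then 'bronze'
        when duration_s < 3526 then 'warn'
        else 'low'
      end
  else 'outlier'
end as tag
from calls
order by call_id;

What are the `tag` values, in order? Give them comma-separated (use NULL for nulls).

outlier, skip, minor, skip, warn, outlier, outlier, minor, ok, bronze, outlier, mid, skip, warn

call_id=80: agent='A6' → outer ELSE → outlier
call_id=81: agent='A4' → inner[duration_s < 655] → skip
call_id=82: agent='A4' → inner[duration_s < 2805] → minor
call_id=83: agent='A4' → inner[duration_s < 655] → skip
call_id=84: agent='A2' → inner[line < 6] → warn
call_id=85: agent='A5' → outer ELSE → outlier
call_id=86: agent='A6' → outer ELSE → outlier
call_id=87: agent='A2' → inner[ELSE] → minor
call_id=88: agent='A2' → inner[line < 3] → ok
call_id=89: agent='A4' → inner[duration_s < 3361] → bronze
call_id=90: agent='A3' → outer ELSE → outlier
call_id=91: agent='A2' → inner[line < 2] → mid
call_id=92: agent='A4' → inner[duration_s < 655] → skip
call_id=93: agent='A2' → inner[line < 6] → warn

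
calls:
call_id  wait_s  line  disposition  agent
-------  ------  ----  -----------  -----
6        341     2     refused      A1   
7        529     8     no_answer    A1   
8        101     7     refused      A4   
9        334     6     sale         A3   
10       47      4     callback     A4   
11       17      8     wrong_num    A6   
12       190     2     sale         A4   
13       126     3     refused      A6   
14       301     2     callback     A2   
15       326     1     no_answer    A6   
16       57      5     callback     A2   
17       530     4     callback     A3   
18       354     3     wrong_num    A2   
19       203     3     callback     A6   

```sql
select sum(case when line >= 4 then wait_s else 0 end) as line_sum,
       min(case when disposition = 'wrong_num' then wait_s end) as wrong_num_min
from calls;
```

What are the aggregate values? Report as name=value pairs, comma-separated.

line_sum=1615, wrong_num_min=17

[line_sum: line >= 4]
call_id=6: ✗
call_id=7: ✓ → 529
call_id=8: ✓ → 101
call_id=9: ✓ → 334
call_id=10: ✓ → 47
call_id=11: ✓ → 17
call_id=12: ✗
call_id=13: ✗
call_id=14: ✗
call_id=15: ✗
call_id=16: ✓ → 57
call_id=17: ✓ → 530
call_id=18: ✗
call_id=19: ✗
line_sum = 529 + 101 + 334 + 47 + 17 + 57 + 530 = 1615
—
[wrong_num_min: disposition = 'wrong_num']
call_id=6: ✗
call_id=7: ✗
call_id=8: ✗
call_id=9: ✗
call_id=10: ✗
call_id=11: ✓ → 17
call_id=12: ✗
call_id=13: ✗
call_id=14: ✗
call_id=15: ✗
call_id=16: ✗
call_id=17: ✗
call_id=18: ✓ → 354
call_id=19: ✗
wrong_num_min = MIN(17, 354) = 17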